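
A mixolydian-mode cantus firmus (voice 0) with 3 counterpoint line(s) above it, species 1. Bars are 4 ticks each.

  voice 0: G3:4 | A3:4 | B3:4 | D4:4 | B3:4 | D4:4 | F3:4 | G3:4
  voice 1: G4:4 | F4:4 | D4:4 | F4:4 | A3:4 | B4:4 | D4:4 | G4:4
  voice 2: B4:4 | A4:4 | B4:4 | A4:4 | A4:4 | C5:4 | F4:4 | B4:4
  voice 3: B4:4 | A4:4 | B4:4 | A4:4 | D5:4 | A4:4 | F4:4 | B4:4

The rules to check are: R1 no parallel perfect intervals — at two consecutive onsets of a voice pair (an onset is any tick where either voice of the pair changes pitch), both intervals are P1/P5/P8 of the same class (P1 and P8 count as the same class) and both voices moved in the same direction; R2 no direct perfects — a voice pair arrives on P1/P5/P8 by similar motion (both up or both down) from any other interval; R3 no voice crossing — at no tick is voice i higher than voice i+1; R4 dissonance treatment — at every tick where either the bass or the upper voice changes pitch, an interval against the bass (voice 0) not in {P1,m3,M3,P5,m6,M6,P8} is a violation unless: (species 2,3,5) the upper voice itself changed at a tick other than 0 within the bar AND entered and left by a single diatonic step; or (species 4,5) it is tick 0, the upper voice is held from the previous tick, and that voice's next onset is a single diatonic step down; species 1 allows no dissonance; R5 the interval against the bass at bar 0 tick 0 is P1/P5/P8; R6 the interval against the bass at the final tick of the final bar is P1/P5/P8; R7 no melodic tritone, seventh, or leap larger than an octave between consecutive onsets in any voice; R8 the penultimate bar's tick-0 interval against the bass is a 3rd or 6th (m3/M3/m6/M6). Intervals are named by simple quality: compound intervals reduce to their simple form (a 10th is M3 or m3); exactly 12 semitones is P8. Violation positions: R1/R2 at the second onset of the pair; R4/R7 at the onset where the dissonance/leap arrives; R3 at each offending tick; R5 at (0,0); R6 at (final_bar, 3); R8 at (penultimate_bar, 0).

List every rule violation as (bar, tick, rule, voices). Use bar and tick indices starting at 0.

bar 0: v0=G3 v1=G4 v2=B4 v3=B4 downbeat M3
bar 1: v0=A3 v1=F4 v2=A4 v3=A4 downbeat P8
bar 2: v0=B3 v1=D4 v2=B4 v3=B4 downbeat P8
bar 3: v0=D4 v1=F4 v2=A4 v3=A4 downbeat P5
bar 4: v0=B3 v1=A3 v2=A4 v3=D5 downbeat m3
bar 5: v0=D4 v1=B4 v2=C5 v3=A4 downbeat P5
bar 6: v0=F3 v1=D4 v2=F4 v3=F4 downbeat P8
bar 7: v0=G3 v1=G4 v2=B4 v3=B4 downbeat M3
  -> R5 @ bar 0 tick 0 v(0, 2): opens on M3
  -> R5 @ bar 0 tick 0 v(0, 3): opens on M3
  -> R1 @ bar 1 tick 0 v(2, 3): B4/B4 P1 -> A4/A4 P1 similar
  -> R1 @ bar 2 tick 0 v(0, 2): A3/A4 P8 -> B3/B4 P8 similar
  -> R1 @ bar 2 tick 0 v(0, 3): A3/A4 P8 -> B3/B4 P8 similar
  -> R1 @ bar 2 tick 0 v(2, 3): A4/A4 P1 -> B4/B4 P1 similar
  -> R1 @ bar 3 tick 0 v(2, 3): B4/B4 P1 -> A4/A4 P1 similar
  -> R3 @ bar 4 tick 0 v(0, 1): B3 above A3
  -> R4 @ bar 4 tick 0 v(0, 1): B3/A3 M2 untreated
  -> R4 @ bar 4 tick 0 v(0, 2): B3/A4 m7 untreated
  -> R3 @ bar 4 tick 1 v(0, 1): B3 above A3
  -> R3 @ bar 4 tick 2 v(0, 1): B3 above A3
  -> R3 @ bar 4 tick 3 v(0, 1): B3 above A3
  -> R3 @ bar 5 tick 0 v(2, 3): C5 above A4
  -> R4 @ bar 5 tick 0 v(0, 2): D4/C5 m7 untreated
  -> R7 @ bar 5 tick 0 v(1,): A3->B4 leap 14st
  -> R3 @ bar 5 tick 1 v(2, 3): C5 above A4
  -> R3 @ bar 5 tick 2 v(2, 3): C5 above A4
  -> R3 @ bar 5 tick 3 v(2, 3): C5 above A4
  -> R2 @ bar 6 tick 0 v(0, 2): D4/C5 m7 -> F3/F4 P8 similar
  -> R2 @ bar 6 tick 0 v(0, 3): D4/A4 P5 -> F3/F4 P8 similar
  -> R2 @ bar 6 tick 0 v(2, 3): C5/A4 m3 -> F4/F4 P1 similar
  -> R8 @ bar 6 tick 0 v(0, 2): penult P8 not 3rd/6th
  -> R8 @ bar 6 tick 0 v(0, 3): penult P8 not 3rd/6th
  -> R1 @ bar 7 tick 0 v(2, 3): F4/F4 P1 -> B4/B4 P1 similar
  -> R2 @ bar 7 tick 0 v(0, 1): F3/D4 M6 -> G3/G4 P8 similar
  -> R7 @ bar 7 tick 0 v(2,): F4->B4 leap 6st
  -> R7 @ bar 7 tick 0 v(3,): F4->B4 leap 6st
  -> R6 @ bar 7 tick 3 v(0, 2): closes on M3
  -> R6 @ bar 7 tick 3 v(0, 3): closes on M3

(0, 0, R5, (0, 2))
(0, 0, R5, (0, 3))
(1, 0, R1, (2, 3))
(2, 0, R1, (0, 2))
(2, 0, R1, (0, 3))
(2, 0, R1, (2, 3))
(3, 0, R1, (2, 3))
(4, 0, R3, (0, 1))
(4, 0, R4, (0, 1))
(4, 0, R4, (0, 2))
(4, 1, R3, (0, 1))
(4, 2, R3, (0, 1))
(4, 3, R3, (0, 1))
(5, 0, R3, (2, 3))
(5, 0, R4, (0, 2))
(5, 0, R7, (1,))
(5, 1, R3, (2, 3))
(5, 2, R3, (2, 3))
(5, 3, R3, (2, 3))
(6, 0, R2, (0, 2))
(6, 0, R2, (0, 3))
(6, 0, R2, (2, 3))
(6, 0, R8, (0, 2))
(6, 0, R8, (0, 3))
(7, 0, R1, (2, 3))
(7, 0, R2, (0, 1))
(7, 0, R7, (2,))
(7, 0, R7, (3,))
(7, 3, R6, (0, 2))
(7, 3, R6, (0, 3))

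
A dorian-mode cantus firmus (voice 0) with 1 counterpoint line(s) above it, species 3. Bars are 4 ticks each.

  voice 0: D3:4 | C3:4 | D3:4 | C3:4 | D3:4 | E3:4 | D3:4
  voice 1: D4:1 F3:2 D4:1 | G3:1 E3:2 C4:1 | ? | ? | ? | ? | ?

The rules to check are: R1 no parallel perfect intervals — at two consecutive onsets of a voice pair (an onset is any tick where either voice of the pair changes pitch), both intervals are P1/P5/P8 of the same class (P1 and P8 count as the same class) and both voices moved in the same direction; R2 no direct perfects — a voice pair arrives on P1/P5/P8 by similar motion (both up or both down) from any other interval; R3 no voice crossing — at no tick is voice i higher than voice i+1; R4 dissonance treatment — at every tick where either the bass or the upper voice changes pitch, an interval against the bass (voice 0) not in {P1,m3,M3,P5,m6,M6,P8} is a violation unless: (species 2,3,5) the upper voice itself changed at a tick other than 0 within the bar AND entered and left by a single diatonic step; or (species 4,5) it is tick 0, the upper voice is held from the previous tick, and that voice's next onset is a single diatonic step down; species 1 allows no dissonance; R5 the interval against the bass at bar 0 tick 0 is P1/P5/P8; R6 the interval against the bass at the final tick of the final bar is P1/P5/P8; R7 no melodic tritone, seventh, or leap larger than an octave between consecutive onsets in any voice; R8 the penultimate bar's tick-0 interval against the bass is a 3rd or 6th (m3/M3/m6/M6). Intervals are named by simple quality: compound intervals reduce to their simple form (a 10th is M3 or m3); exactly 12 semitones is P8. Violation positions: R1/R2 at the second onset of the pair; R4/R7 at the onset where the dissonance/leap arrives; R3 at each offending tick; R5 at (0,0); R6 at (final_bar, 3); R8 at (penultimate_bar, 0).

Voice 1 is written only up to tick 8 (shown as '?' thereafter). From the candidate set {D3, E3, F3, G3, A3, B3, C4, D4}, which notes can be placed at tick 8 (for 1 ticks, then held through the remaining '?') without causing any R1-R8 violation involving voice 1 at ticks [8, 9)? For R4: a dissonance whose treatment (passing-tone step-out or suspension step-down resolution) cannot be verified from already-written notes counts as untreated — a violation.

{A3, B3, F3}

D3: violates R7
E3: violates R4
F3: legal
G3: violates R4
A3: legal
B3: legal
C4: violates R4
D4: violates R1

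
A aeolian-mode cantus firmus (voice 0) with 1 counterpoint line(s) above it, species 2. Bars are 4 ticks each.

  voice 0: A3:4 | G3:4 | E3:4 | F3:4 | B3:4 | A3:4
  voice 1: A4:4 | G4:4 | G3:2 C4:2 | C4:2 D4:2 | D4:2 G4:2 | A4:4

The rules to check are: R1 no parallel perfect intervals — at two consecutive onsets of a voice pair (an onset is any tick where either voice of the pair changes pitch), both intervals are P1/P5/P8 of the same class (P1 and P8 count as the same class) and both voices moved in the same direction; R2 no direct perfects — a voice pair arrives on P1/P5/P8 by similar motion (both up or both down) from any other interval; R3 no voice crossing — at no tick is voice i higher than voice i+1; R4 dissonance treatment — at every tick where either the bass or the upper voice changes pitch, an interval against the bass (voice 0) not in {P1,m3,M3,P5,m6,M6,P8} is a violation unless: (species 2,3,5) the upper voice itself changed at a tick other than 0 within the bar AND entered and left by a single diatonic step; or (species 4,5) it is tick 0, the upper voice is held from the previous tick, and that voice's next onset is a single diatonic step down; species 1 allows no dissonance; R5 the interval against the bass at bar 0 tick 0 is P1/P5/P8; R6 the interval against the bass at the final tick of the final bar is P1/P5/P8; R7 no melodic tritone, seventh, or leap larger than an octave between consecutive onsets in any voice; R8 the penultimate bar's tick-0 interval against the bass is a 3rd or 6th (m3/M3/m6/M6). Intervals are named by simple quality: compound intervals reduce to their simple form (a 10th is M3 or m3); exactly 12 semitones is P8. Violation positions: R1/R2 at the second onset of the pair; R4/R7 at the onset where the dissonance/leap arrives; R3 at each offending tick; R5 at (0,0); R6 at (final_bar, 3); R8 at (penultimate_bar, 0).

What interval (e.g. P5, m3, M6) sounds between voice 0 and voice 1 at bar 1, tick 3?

voice 0=G3 voice 1=G4 -> P8

P8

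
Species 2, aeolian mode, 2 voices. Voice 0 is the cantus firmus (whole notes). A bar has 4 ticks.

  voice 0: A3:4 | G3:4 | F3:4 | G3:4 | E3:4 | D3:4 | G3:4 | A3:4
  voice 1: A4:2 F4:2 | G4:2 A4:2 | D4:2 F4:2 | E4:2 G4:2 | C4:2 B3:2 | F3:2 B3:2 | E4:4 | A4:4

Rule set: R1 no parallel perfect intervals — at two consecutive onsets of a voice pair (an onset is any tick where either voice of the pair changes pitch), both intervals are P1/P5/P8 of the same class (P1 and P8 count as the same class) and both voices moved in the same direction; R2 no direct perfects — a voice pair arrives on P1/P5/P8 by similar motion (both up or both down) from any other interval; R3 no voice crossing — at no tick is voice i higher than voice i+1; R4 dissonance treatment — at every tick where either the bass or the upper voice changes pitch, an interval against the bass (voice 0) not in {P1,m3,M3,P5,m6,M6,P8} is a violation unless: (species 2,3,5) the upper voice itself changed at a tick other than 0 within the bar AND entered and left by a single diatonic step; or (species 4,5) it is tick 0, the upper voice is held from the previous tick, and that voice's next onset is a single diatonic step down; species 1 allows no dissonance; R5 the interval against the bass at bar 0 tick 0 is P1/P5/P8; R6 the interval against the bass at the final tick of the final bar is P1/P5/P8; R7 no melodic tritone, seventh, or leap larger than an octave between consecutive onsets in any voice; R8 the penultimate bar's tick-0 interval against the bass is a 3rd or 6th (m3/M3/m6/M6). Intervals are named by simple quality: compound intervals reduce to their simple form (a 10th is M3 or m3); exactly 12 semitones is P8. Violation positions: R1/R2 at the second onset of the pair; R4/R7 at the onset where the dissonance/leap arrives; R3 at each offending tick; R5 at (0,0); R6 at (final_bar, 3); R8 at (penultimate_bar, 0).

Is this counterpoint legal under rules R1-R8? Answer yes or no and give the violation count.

bar 0: v0=A3 v1=A4 (P8)
bar 1: v0=G3 v1=G4 (P8)
bar 2: v0=F3 v1=D4 (M6)
bar 3: v0=G3 v1=E4 (M6)
bar 4: v0=E3 v1=C4 (m6)
bar 5: v0=D3 v1=F3 (m3)
bar 6: v0=G3 v1=E4 (M6)
bar 7: v0=A3 v1=A4 (P8)
  R4 @ bar1.2: G3/A4 M2 untreated
  R7 @ bar5.0: B3->F3 leap 6st
  R7 @ bar5.2: F3->B3 leap 6st
  R2 @ bar7.0: G3/E4 M6 -> A3/A4 P8 similar

No (4 violations)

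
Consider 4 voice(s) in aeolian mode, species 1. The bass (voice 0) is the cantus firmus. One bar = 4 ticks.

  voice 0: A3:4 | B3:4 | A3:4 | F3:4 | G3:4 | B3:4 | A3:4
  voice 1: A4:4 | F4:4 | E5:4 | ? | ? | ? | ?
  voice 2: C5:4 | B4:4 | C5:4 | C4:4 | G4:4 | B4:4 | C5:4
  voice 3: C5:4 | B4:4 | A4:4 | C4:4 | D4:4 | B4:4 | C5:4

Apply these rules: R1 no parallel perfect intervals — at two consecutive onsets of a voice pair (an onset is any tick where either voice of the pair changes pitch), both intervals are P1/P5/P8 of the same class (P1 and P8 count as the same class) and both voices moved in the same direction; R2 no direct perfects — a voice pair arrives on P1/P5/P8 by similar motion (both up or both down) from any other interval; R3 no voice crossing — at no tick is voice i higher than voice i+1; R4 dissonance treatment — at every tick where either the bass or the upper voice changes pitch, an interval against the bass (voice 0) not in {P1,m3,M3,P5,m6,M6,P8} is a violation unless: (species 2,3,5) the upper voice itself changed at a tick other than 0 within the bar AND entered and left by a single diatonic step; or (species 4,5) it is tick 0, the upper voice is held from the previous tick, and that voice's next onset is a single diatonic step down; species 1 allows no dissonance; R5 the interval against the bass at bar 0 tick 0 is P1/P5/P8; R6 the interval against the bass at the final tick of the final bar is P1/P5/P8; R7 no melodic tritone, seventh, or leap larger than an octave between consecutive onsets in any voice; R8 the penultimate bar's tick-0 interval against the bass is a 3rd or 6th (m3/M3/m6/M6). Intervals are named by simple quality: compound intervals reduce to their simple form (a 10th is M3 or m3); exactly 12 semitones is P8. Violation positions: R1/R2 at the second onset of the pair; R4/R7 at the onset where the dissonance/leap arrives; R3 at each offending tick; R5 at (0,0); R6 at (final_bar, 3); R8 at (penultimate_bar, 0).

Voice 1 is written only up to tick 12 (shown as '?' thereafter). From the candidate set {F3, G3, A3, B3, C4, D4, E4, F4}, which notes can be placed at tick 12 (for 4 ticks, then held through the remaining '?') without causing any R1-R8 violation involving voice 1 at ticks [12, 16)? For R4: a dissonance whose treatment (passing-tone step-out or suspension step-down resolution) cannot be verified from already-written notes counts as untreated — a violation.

{}

F3: violates R1,R2,R7
G3: violates R4,R7
A3: violates R7
B3: violates R4,R7
C4: violates R1,R2,R7
D4: violates R3,R7
E4: violates R3,R4
F4: violates R2,R3,R7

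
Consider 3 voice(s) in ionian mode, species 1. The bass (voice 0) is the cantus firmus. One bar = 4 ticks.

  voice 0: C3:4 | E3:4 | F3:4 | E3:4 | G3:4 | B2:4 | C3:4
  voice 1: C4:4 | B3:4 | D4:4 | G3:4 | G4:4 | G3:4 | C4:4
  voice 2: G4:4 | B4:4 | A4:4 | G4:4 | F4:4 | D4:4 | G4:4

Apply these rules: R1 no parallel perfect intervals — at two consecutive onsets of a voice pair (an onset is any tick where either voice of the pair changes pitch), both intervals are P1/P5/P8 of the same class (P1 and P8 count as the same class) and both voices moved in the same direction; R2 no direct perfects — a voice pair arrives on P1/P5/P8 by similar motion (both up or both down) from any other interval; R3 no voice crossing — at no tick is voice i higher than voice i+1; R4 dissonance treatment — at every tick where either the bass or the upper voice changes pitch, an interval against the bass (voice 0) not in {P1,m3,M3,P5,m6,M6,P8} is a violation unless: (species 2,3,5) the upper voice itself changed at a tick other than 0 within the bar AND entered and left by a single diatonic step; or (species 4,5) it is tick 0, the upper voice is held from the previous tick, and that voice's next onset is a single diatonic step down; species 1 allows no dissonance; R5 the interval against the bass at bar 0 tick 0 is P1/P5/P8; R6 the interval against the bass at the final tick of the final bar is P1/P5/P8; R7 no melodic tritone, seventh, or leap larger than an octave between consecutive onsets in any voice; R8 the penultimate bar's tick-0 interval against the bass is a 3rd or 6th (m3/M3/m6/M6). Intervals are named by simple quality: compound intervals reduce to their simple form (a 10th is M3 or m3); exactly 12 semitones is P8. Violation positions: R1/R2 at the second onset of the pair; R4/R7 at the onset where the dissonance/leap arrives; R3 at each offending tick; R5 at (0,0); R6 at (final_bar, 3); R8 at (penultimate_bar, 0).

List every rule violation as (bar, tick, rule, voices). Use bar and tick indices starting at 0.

(1, 0, R1, (0, 2))
(3, 0, R2, (1, 2))
(4, 0, R2, (0, 1))
(4, 0, R3, (1, 2))
(4, 0, R4, (0, 2))
(4, 1, R3, (1, 2))
(4, 2, R3, (1, 2))
(4, 3, R3, (1, 2))
(5, 0, R2, (1, 2))
(6, 0, R1, (1, 2))
(6, 0, R2, (0, 1))
(6, 0, R2, (0, 2))

bar 0: v0=C3 v1=C4 v2=G4 downbeat P5
bar 1: v0=E3 v1=B3 v2=B4 downbeat P5
bar 2: v0=F3 v1=D4 v2=A4 downbeat M3
bar 3: v0=E3 v1=G3 v2=G4 downbeat m3
bar 4: v0=G3 v1=G4 v2=F4 downbeat m7
bar 5: v0=B2 v1=G3 v2=D4 downbeat m3
bar 6: v0=C3 v1=C4 v2=G4 downbeat P5
  -> R1 @ bar 1 tick 0 v(0, 2): C3/G4 P5 -> E3/B4 P5 similar
  -> R2 @ bar 3 tick 0 v(1, 2): D4/A4 P5 -> G3/G4 P8 similar
  -> R2 @ bar 4 tick 0 v(0, 1): E3/G3 m3 -> G3/G4 P8 similar
  -> R3 @ bar 4 tick 0 v(1, 2): G4 above F4
  -> R4 @ bar 4 tick 0 v(0, 2): G3/F4 m7 untreated
  -> R3 @ bar 4 tick 1 v(1, 2): G4 above F4
  -> R3 @ bar 4 tick 2 v(1, 2): G4 above F4
  -> R3 @ bar 4 tick 3 v(1, 2): G4 above F4
  -> R2 @ bar 5 tick 0 v(1, 2): G4/F4 M2 -> G3/D4 P5 similar
  -> R1 @ bar 6 tick 0 v(1, 2): G3/D4 P5 -> C4/G4 P5 similar
  -> R2 @ bar 6 tick 0 v(0, 1): B2/G3 m6 -> C3/C4 P8 similar
  -> R2 @ bar 6 tick 0 v(0, 2): B2/D4 m3 -> C3/G4 P5 similar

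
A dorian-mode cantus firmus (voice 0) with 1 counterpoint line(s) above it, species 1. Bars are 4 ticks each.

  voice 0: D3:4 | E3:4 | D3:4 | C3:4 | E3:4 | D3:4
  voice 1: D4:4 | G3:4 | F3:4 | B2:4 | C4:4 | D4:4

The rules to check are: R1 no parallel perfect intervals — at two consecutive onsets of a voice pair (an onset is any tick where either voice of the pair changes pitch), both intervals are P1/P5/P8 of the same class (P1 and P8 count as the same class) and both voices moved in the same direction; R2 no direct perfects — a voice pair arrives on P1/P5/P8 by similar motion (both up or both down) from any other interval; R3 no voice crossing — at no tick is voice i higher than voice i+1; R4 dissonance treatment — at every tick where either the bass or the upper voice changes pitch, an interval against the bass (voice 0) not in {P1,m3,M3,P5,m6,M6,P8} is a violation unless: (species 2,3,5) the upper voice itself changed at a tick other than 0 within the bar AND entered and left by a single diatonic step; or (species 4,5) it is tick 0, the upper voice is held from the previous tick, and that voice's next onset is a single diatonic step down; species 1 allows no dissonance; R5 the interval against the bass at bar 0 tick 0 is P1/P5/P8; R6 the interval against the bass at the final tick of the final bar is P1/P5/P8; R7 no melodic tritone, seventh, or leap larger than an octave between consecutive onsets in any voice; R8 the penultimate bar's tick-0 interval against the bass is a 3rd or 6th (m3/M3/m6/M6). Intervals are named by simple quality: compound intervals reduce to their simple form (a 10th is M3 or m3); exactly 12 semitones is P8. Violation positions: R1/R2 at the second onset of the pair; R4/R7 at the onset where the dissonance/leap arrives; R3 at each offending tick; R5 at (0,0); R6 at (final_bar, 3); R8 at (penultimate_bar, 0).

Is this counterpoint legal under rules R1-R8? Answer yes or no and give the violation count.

No (7 violations)

bar 0: v0=D3 v1=D4 (P8)
bar 1: v0=E3 v1=G3 (m3)
bar 2: v0=D3 v1=F3 (m3)
bar 3: v0=C3 v1=B2 (m2)
bar 4: v0=E3 v1=C4 (m6)
bar 5: v0=D3 v1=D4 (P8)
  R3 @ bar3.0: C3 above B2
  R4 @ bar3.0: C3/B2 m2 untreated
  R7 @ bar3.0: F3->B2 leap 6st
  R3 @ bar3.1: C3 above B2
  R3 @ bar3.2: C3 above B2
  R3 @ bar3.3: C3 above B2
  R7 @ bar4.0: B2->C4 leap 13st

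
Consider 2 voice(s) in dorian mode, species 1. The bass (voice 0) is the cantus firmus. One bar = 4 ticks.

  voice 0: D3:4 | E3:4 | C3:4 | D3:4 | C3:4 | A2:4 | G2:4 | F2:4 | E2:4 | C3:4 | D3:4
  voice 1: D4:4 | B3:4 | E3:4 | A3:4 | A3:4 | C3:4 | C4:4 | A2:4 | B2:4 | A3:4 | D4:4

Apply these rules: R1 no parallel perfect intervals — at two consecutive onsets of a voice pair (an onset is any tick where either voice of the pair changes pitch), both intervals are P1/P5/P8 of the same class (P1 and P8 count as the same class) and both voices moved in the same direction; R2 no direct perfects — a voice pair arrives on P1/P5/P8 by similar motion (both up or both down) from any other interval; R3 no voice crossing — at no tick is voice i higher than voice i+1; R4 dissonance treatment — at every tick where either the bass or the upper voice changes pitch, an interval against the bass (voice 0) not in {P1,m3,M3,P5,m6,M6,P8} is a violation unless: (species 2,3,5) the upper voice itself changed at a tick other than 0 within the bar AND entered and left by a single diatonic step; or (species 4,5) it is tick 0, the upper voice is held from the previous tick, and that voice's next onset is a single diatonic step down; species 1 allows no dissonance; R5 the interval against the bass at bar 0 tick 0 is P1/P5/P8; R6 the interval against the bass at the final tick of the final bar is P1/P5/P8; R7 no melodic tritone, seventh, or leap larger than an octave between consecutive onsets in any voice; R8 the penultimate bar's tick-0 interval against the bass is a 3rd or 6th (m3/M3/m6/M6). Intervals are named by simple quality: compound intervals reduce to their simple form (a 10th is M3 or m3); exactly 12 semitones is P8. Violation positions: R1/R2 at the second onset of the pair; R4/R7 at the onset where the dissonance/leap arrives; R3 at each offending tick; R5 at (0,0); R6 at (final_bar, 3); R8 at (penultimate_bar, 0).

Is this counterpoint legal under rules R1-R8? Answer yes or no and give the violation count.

No (5 violations)

bar 0: v0=D3 v1=D4 (P8)
bar 1: v0=E3 v1=B3 (P5)
bar 2: v0=C3 v1=E3 (M3)
bar 3: v0=D3 v1=A3 (P5)
bar 4: v0=C3 v1=A3 (M6)
bar 5: v0=A2 v1=C3 (m3)
bar 6: v0=G2 v1=C4 (P4)
bar 7: v0=F2 v1=A2 (M3)
bar 8: v0=E2 v1=B2 (P5)
bar 9: v0=C3 v1=A3 (M6)
bar 10: v0=D3 v1=D4 (P8)
  R2 @ bar3.0: C3/E3 M3 -> D3/A3 P5 similar
  R4 @ bar6.0: G2/C4 P4 untreated
  R7 @ bar7.0: C4->A2 leap 15st
  R7 @ bar9.0: B2->A3 leap 10st
  R2 @ bar10.0: C3/A3 M6 -> D3/D4 P8 similar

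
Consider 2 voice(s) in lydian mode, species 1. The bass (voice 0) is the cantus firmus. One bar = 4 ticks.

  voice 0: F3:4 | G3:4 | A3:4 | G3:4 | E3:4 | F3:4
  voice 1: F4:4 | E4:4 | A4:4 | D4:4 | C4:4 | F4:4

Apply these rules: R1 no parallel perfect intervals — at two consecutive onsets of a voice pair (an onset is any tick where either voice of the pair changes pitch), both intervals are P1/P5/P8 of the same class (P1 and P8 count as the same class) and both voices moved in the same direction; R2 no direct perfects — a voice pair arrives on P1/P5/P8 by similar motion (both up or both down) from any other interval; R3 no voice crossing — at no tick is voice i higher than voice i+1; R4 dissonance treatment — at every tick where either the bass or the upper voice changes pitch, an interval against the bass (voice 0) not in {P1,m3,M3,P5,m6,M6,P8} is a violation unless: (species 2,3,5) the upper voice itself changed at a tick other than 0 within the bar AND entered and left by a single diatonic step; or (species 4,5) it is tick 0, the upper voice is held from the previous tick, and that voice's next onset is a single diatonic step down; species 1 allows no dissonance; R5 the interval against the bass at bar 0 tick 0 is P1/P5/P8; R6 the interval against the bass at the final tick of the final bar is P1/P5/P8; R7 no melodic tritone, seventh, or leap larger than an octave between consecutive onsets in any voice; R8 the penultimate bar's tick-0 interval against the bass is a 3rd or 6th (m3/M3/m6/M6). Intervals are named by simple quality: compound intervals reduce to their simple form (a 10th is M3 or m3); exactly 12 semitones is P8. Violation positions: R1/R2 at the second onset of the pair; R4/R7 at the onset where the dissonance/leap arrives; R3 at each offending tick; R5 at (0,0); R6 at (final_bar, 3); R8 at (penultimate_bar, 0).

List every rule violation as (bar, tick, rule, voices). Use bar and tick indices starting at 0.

bar 0: v0=F3 v1=F4 downbeat P8
bar 1: v0=G3 v1=E4 downbeat M6
bar 2: v0=A3 v1=A4 downbeat P8
bar 3: v0=G3 v1=D4 downbeat P5
bar 4: v0=E3 v1=C4 downbeat m6
bar 5: v0=F3 v1=F4 downbeat P8
  -> R2 @ bar 2 tick 0 v(0, 1): G3/E4 M6 -> A3/A4 P8 similar
  -> R2 @ bar 3 tick 0 v(0, 1): A3/A4 P8 -> G3/D4 P5 similar
  -> R2 @ bar 5 tick 0 v(0, 1): E3/C4 m6 -> F3/F4 P8 similar

(2, 0, R2, (0, 1))
(3, 0, R2, (0, 1))
(5, 0, R2, (0, 1))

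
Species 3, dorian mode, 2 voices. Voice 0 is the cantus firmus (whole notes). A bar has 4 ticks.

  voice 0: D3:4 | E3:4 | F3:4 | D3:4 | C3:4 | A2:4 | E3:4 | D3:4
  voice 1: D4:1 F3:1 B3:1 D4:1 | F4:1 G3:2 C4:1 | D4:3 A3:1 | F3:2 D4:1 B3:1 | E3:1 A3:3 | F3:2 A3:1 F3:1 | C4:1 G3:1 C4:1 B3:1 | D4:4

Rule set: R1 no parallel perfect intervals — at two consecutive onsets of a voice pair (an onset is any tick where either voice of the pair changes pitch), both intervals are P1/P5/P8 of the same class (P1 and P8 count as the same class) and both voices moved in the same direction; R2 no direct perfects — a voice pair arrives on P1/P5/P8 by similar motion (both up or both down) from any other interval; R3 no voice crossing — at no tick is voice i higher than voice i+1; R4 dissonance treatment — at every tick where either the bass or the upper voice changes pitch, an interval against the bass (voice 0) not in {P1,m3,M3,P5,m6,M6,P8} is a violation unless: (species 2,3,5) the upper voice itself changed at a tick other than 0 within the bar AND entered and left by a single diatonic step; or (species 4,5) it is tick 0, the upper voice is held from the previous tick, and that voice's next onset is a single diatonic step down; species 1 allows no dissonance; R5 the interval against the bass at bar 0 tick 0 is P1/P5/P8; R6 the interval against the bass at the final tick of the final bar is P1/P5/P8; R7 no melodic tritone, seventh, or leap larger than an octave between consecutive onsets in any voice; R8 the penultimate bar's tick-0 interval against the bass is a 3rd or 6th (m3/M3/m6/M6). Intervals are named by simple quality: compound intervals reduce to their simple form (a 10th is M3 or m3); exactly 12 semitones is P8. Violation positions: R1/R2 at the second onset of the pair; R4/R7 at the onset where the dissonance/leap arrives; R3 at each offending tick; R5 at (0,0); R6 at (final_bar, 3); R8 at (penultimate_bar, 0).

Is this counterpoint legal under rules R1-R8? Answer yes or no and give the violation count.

No (3 violations)

bar 0: v0=D3 v1=D4 (P8)
bar 1: v0=E3 v1=F4 (m2)
bar 2: v0=F3 v1=D4 (M6)
bar 3: v0=D3 v1=F3 (m3)
bar 4: v0=C3 v1=E3 (M3)
bar 5: v0=A2 v1=F3 (m6)
bar 6: v0=E3 v1=C4 (m6)
bar 7: v0=D3 v1=D4 (P8)
  R7 @ bar0.2: F3->B3 leap 6st
  R4 @ bar1.0: E3/F4 m2 untreated
  R7 @ bar1.1: F4->G3 leap 10st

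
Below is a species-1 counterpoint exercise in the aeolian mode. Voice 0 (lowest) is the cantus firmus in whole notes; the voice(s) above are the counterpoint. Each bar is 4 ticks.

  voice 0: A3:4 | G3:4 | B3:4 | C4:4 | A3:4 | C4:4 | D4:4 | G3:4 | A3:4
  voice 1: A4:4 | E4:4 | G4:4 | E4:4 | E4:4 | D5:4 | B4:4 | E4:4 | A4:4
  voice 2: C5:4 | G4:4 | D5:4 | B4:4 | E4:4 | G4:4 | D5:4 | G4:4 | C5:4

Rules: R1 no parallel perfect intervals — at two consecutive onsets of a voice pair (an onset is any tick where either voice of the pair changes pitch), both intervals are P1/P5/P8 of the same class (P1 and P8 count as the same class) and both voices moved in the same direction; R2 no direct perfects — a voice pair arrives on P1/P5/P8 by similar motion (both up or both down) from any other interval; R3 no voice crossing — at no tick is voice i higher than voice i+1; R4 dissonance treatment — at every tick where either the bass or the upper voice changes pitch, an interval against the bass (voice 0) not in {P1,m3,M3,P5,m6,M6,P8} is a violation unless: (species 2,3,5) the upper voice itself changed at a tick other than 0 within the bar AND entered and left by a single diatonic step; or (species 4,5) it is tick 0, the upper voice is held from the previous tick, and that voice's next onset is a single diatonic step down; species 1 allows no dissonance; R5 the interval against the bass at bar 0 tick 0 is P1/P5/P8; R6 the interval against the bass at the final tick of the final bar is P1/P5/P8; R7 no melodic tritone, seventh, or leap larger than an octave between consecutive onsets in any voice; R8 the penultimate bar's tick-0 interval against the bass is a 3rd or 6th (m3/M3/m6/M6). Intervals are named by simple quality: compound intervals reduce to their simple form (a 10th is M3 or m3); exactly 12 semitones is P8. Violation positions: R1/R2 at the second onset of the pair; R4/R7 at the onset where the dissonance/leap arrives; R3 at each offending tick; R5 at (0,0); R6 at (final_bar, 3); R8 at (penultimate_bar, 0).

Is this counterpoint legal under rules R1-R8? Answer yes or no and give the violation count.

No (19 violations)

bar 0: v0=A3 v1=A4 v2=C5 (m3)
bar 1: v0=G3 v1=E4 v2=G4 (P8)
bar 2: v0=B3 v1=G4 v2=D5 (m3)
bar 3: v0=C4 v1=E4 v2=B4 (M7)
bar 4: v0=A3 v1=E4 v2=E4 (P5)
bar 5: v0=C4 v1=D5 v2=G4 (P5)
bar 6: v0=D4 v1=B4 v2=D5 (P8)
bar 7: v0=G3 v1=E4 v2=G4 (P8)
bar 8: v0=A3 v1=A4 v2=C5 (m3)
  R5 @ bar0.0: opens on m3
  R2 @ bar1.0: A3/C5 m3 -> G3/G4 P8 similar
  R2 @ bar2.0: E4/G4 m3 -> G4/D5 P5 similar
  R1 @ bar3.0: G4/D5 P5 -> E4/B4 P5 similar
  R4 @ bar3.0: C4/B4 M7 untreated
  R2 @ bar4.0: C4/B4 M7 -> A3/E4 P5 similar
  R1 @ bar5.0: A3/E4 P5 -> C4/G4 P5 similar
  R2 @ bar5.0: E4/E4 P1 -> D5/G4 P5 similar
  R3 @ bar5.0: D5 above G4
  R4 @ bar5.0: C4/D5 M2 untreated
  R7 @ bar5.0: E4->D5 leap 10st
  R3 @ bar5.1: D5 above G4
  R3 @ bar5.2: D5 above G4
  R3 @ bar5.3: D5 above G4
  R2 @ bar6.0: C4/G4 P5 -> D4/D5 P8 similar
  R1 @ bar7.0: D4/D5 P8 -> G3/G4 P8 similar
  R8 @ bar7.0: penult P8 not 3rd/6th
  R2 @ bar8.0: G3/E4 M6 -> A3/A4 P8 similar
  R6 @ bar8.3: closes on m3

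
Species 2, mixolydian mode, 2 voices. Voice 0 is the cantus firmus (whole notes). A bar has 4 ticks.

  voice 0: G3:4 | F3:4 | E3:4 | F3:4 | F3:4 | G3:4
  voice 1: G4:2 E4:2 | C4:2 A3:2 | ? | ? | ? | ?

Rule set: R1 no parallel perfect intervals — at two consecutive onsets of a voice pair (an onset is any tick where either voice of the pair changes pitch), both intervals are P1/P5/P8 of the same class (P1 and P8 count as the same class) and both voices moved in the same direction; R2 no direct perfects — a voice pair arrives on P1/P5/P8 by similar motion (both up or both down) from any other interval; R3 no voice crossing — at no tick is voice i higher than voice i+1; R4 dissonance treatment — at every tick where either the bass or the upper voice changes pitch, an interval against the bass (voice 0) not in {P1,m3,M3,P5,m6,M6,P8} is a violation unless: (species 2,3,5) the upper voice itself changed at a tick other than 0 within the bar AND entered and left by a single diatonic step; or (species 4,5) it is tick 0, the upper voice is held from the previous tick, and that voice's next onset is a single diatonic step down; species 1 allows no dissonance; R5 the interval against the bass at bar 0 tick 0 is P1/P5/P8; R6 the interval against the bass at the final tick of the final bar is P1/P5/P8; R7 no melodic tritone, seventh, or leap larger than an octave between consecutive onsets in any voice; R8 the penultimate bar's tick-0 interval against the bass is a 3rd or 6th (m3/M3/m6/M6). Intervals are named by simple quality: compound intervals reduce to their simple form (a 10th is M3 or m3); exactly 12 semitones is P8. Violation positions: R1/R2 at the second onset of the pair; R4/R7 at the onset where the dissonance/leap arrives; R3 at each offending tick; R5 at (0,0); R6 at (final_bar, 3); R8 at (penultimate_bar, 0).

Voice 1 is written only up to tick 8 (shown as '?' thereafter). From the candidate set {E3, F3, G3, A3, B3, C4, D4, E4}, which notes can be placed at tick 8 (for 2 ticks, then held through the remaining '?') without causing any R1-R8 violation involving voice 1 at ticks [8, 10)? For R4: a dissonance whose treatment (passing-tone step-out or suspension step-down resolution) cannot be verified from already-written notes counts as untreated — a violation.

E3: violates R2
F3: violates R4
G3: legal
A3: violates R4
B3: legal
C4: legal
D4: violates R4
E4: legal

{B3, C4, E4, G3}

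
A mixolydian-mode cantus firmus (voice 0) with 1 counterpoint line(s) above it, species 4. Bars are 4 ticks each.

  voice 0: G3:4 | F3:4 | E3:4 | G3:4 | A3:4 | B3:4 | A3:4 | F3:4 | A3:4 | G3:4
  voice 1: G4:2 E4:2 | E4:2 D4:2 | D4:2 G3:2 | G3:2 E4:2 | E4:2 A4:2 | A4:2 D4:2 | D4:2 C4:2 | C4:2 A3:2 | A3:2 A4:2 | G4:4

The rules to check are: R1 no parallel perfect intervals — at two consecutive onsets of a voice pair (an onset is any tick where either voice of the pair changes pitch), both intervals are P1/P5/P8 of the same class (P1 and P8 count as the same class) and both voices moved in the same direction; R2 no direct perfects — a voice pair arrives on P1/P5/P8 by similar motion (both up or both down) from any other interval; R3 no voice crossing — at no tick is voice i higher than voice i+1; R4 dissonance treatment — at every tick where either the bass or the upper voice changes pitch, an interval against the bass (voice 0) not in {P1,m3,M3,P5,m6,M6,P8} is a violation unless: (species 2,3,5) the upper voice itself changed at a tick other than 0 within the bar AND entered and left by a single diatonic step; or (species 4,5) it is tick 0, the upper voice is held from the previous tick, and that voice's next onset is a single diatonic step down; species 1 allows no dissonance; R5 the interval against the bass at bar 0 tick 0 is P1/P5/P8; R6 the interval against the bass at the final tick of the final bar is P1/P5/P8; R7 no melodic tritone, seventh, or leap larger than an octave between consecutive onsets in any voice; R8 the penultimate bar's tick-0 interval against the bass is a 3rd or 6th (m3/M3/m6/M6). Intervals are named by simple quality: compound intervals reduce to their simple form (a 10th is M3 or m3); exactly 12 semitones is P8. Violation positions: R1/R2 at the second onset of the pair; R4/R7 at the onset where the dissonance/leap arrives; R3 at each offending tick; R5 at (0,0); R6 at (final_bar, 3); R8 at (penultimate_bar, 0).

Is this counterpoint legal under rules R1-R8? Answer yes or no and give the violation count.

No (4 violations)

bar 0: v0=G3 v1=G4 (P8)
bar 1: v0=F3 v1=E4 (M7)
bar 2: v0=E3 v1=D4 (m7)
bar 3: v0=G3 v1=G3 (P1)
bar 4: v0=A3 v1=E4 (P5)
bar 5: v0=B3 v1=A4 (m7)
bar 6: v0=A3 v1=D4 (P4)
bar 7: v0=F3 v1=C4 (P5)
bar 8: v0=A3 v1=A3 (P1)
bar 9: v0=G3 v1=G4 (P8)
  R4 @ bar2.0: E3/D4 m7 untreated
  R4 @ bar5.0: B3/A4 m7 untreated
  R8 @ bar8.0: penult P1 not 3rd/6th
  R1 @ bar9.0: A3/A4 P8 -> G3/G4 P8 similar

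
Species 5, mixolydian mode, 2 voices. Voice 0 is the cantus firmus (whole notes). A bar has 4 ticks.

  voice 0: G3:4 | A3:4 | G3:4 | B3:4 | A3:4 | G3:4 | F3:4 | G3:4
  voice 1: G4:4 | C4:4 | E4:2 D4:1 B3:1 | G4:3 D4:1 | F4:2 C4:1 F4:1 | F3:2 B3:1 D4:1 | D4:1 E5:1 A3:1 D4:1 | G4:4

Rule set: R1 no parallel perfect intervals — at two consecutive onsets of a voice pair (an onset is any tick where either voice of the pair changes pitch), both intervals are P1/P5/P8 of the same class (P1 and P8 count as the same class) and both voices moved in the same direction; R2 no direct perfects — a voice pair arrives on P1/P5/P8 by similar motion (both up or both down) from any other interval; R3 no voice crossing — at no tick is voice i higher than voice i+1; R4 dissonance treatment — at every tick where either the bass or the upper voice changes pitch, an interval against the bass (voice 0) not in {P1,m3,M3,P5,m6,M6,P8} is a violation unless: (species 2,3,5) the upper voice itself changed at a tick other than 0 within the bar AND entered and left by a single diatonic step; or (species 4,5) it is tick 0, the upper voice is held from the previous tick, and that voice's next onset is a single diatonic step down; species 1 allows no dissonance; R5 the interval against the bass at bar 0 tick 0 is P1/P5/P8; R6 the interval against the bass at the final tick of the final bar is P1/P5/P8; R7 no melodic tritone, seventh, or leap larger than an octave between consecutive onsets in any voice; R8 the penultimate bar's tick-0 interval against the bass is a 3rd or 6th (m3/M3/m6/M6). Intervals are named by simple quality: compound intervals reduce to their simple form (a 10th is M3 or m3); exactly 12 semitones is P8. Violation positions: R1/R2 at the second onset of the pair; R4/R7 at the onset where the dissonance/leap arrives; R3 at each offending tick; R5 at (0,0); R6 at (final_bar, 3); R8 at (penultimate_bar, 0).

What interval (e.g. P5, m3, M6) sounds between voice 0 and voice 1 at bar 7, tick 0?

voice 0=G3 voice 1=G4 -> P8

P8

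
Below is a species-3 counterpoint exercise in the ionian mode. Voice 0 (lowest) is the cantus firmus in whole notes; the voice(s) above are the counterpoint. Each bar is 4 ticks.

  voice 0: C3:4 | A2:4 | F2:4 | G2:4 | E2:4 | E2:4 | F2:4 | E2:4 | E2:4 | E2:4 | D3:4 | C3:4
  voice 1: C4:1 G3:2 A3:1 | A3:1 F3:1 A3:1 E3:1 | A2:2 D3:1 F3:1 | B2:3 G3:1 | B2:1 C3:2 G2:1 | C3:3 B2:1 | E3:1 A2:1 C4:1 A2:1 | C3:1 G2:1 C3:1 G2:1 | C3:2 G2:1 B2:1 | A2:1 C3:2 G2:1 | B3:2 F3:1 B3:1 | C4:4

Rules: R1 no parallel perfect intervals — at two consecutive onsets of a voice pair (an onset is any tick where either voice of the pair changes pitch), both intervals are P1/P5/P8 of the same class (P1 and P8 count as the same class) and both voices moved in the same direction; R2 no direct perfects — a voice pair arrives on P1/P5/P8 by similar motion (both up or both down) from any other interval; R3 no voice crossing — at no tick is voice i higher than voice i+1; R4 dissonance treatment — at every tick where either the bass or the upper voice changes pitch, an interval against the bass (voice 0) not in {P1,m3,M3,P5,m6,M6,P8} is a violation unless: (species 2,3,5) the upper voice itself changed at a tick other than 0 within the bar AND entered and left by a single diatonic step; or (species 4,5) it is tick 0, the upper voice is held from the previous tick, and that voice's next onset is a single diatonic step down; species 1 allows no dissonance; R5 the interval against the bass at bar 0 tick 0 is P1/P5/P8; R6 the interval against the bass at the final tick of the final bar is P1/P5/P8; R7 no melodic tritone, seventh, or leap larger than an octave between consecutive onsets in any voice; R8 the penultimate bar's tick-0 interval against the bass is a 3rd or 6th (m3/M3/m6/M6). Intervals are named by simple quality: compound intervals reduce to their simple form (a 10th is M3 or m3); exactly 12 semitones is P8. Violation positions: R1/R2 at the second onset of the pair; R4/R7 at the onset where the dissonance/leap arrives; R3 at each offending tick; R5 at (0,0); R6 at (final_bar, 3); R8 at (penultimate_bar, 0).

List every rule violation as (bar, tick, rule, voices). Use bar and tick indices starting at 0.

(3, 0, R7, (1,))
(4, 0, R2, (0, 1))
(6, 0, R4, (0, 1))
(6, 2, R7, (1,))
(6, 3, R7, (1,))
(9, 0, R4, (0, 1))
(10, 0, R7, (0,))
(10, 0, R7, (1,))
(10, 2, R7, (1,))
(10, 3, R7, (1,))

bar 0: v0=C3 v1=C4 downbeat P8
bar 1: v0=A2 v1=A3 downbeat P8
bar 2: v0=F2 v1=A2 downbeat M3
bar 3: v0=G2 v1=B2 downbeat M3
bar 4: v0=E2 v1=B2 downbeat P5
bar 5: v0=E2 v1=C3 downbeat m6
bar 6: v0=F2 v1=E3 downbeat M7
bar 7: v0=E2 v1=C3 downbeat m6
bar 8: v0=E2 v1=C3 downbeat m6
bar 9: v0=E2 v1=A2 downbeat P4
bar 10: v0=D3 v1=B3 downbeat M6
bar 11: v0=C3 v1=C4 downbeat P8
  -> R7 @ bar 3 tick 0 v(1,): F3->B2 leap 6st
  -> R2 @ bar 4 tick 0 v(0, 1): G2/G3 P8 -> E2/B2 P5 similar
  -> R4 @ bar 6 tick 0 v(0, 1): F2/E3 M7 untreated
  -> R7 @ bar 6 tick 2 v(1,): A2->C4 leap 15st
  -> R7 @ bar 6 tick 3 v(1,): C4->A2 leap 15st
  -> R4 @ bar 9 tick 0 v(0, 1): E2/A2 P4 untreated
  -> R7 @ bar 10 tick 0 v(0,): E2->D3 leap 10st
  -> R7 @ bar 10 tick 0 v(1,): G2->B3 leap 16st
  -> R7 @ bar 10 tick 2 v(1,): B3->F3 leap 6st
  -> R7 @ bar 10 tick 3 v(1,): F3->B3 leap 6st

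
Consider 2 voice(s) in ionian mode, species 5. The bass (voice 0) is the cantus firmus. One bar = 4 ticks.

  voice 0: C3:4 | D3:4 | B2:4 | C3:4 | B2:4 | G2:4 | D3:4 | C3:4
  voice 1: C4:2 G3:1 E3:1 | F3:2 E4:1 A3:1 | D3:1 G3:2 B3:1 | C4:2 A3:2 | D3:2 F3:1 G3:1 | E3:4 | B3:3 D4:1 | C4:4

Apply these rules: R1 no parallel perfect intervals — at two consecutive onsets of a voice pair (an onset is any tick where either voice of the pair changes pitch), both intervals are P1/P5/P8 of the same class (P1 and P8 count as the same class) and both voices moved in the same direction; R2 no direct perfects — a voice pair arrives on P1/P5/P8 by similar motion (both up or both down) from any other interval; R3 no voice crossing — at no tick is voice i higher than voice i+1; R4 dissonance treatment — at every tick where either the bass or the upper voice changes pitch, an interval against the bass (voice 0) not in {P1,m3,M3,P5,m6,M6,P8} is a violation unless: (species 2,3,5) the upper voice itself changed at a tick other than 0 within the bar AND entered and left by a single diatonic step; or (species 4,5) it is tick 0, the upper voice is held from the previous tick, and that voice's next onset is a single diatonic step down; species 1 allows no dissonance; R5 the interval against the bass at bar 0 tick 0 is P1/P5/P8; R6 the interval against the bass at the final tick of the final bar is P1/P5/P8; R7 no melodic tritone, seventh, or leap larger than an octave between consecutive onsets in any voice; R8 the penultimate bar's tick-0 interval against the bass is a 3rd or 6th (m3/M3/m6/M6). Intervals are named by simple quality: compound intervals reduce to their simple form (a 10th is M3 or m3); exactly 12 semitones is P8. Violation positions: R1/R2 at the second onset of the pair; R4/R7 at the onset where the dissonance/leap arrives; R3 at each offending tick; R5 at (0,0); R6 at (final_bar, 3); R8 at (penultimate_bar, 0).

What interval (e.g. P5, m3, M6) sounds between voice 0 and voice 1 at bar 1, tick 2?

voice 0=D3 voice 1=E4 -> M2

M2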